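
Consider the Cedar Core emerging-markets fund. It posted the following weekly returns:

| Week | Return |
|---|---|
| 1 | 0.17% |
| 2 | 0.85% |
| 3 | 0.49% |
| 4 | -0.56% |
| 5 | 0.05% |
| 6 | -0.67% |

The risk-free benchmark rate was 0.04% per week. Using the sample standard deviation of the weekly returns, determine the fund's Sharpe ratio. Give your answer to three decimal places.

r̄ = (0.17 + 0.85 + 0.49 − 0.56 + 0.05 − 0.67) / 6 = 0.0550%
Σ(r − r̄)² = (0.17 − 0.0550)² + (0.85 − 0.0550)² + … = 1.7384
sample σ = √(1.7384 / 5) = √0.3477 = 0.5897%
Sharpe = (r̄ − rf) / σ = (0.0550 − 0.04) / 0.5897 = 0.0150 / 0.5897 = 0.0254

0.025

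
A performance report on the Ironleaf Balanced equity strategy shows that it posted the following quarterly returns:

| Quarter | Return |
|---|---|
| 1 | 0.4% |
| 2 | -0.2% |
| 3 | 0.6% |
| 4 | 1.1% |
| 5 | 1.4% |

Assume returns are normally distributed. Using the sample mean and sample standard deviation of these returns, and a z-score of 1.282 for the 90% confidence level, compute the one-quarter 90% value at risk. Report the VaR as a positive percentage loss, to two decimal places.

r̄ = (0.4 − 0.2 + 0.6 + 1.1 + 1.4) / 5 = 3.30 / 5 = 0.6600%
Sample std dev = √[1.5520 / 4] = 0.6229%
VaR = −(r̄ − z·σ) = −(0.6600 − 1.282 × 0.6229) = −(-0.1386) = 0.1386%

0.14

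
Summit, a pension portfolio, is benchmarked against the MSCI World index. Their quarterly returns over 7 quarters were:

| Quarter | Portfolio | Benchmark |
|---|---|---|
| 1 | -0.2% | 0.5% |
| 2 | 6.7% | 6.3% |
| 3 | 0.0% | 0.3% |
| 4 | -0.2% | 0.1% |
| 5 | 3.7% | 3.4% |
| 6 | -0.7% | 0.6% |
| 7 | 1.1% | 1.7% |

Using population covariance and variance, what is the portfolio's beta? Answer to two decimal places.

r̄p = 1.4857%,  r̄m = 1.8429%
Cov = Σ(rp − r̄p)(rm − r̄m) / 7 = 5.2792
Var(rm) = Σ(rm − r̄m)² / 7 = 4.4396
β = Cov / Var = 5.2792 / 4.4396 = 1.1891

1.19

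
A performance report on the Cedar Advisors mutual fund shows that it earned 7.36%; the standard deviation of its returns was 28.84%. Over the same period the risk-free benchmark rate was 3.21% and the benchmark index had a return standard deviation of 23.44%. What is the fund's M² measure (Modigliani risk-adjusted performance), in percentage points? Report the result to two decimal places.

6.58

Sharpe = (Rp − Rf) / σp = (7.36% − 3.21%) / 28.84% = 0.1439
M² = Rf + Sharpe × σm = 3.21% + 0.1439 × 23.44% = 6.5830%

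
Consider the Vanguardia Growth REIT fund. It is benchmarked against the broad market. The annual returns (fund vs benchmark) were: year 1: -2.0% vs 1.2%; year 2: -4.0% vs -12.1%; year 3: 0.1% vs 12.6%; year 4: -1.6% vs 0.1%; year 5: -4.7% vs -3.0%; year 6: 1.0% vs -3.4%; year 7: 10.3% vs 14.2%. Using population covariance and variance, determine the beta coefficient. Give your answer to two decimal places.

0.40

r̄p = -0.1286%,  r̄m = 1.3714%
Cov = Σ(rp − r̄p)(rm − r̄m) / 7 = 29.3278
Var(rm) = Σ(rm − r̄m)² / 7 = 73.6649
β = Cov / Var = 29.3278 / 73.6649 = 0.3981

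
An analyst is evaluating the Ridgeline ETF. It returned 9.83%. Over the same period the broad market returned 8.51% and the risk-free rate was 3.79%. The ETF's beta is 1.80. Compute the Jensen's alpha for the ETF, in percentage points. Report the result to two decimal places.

CAPM expected return = Rf + β(Rm − Rf) = 3.79% + 1.80 × (8.51% − 3.79%) = 3.79 + 1.80 × 4.72 = 12.2860%
Jensen's α = Rp − E[R] = 9.83% − 12.2860% = -2.4560

-2.46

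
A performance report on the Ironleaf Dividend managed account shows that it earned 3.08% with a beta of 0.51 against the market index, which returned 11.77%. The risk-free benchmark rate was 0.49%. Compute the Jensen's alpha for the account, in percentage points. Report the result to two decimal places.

-3.16

CAPM expected return = Rf + β(Rm − Rf) = 0.49% + 0.51 × (11.77% − 0.49%) = 0.49 + 0.51 × 11.28 = 6.2428%
Jensen's α = Rp − E[R] = 3.08% − 6.2428% = -3.1628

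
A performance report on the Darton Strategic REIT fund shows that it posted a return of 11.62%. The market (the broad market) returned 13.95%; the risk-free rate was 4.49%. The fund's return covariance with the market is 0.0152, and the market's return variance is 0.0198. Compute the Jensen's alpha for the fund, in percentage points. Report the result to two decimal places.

-0.13

β = Cov / Var = 0.0152 / 0.0198 = 0.7677
E[R] = Rf + β(Rm − Rf) = 4.49% + 0.7677 × (13.95% − 4.49%) = 11.7524%
α = Rp − E[R] = 11.62% − 11.7524% = -0.1324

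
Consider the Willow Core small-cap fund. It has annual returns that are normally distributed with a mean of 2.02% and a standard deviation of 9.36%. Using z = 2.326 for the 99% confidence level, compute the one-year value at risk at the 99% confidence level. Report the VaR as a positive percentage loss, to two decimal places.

19.75

VaR (as % loss) = −(μ − z·σ) = −(2.02% − 2.326 × 9.36%) = −(-19.75136%) = 19.75136%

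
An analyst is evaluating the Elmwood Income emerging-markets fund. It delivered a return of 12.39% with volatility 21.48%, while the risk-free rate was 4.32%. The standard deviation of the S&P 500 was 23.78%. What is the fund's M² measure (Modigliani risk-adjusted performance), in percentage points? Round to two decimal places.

13.25

Sharpe = (Rp − Rf) / σp = (12.39% − 4.32%) / 21.48% = 0.3757
M² = Rf + Sharpe × σm = 4.32% + 0.3757 × 23.78% = 13.2541%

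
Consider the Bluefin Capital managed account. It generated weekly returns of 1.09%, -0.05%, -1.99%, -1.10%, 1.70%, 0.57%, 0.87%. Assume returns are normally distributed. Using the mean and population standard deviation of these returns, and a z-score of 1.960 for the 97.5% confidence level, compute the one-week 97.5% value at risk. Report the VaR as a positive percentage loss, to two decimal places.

2.21

r̄ = (1.09 − 0.05 − 1.99 − 1.1 + 1.7 + 0.57 + 0.87) / 7 = 0.1557%
Σ(r − r̄)² = (1.09 − 0.1557)² + (-0.05 − 0.1557)² + … = 10.1628
σ = √[10.1628 / 7] = 1.2049%
VaR = −(r̄ − z·σ) = −(0.1557 − 1.960 × 1.2049) = −(-2.2059) = 2.2059%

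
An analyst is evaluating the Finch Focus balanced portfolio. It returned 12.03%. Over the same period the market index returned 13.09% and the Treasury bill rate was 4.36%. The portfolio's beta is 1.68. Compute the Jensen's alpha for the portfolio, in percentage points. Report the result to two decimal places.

CAPM expected return = Rf + β(Rm − Rf) = 4.36% + 1.68 × (13.09% − 4.36%) = 4.36 + 1.68 × 8.73 = 19.0264%
Jensen's α = Rp − E[R] = 12.03% − 19.0264% = -6.9964

-7.00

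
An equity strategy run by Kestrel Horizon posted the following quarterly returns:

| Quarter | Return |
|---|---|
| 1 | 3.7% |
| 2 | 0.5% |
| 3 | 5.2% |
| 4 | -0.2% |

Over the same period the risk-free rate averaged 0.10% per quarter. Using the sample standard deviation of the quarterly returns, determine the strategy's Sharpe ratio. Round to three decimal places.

0.855

μ = (3.7 + 0.5 + 5.2 − 0.2) / 4 = 9.20 / 4 = 2.3000%
Sample std dev = √[19.8600 / 3] = 2.5729%
Sharpe = (μ − rf) / σ = (2.3000 − 0.1) / 2.5729 = 2.2000 / 2.5729 = 0.8551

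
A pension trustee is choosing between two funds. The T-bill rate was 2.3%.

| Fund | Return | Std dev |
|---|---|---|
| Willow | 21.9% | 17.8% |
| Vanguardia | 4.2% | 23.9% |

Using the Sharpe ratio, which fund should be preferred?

Willow: Sharpe ratio = (21.9% − 2.3%) / 17.8% = 1.101
Vanguardia: Sharpe ratio = (4.2% − 2.3%) / 23.9% = 0.079
Highest: Willow (1.101).

Willow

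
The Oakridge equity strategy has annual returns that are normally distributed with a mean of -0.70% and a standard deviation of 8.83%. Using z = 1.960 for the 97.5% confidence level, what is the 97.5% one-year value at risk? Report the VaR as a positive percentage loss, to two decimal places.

VaR (as % loss) = −(μ − z·σ) = −(-0.70% − 1.960 × 8.83%) = −(-18.0068%) = 18.0068%

18.01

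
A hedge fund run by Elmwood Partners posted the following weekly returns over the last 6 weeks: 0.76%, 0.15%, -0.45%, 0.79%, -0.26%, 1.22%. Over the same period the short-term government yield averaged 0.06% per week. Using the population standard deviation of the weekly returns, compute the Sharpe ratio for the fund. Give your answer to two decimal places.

Mean return μ = 2.210 / 6 = 0.3683%
Σ(r − μ)² = 2.1687; population σ = √(2.1687/6) = 0.6012%
Sharpe = (μ − rf) / σ = (0.3683 − 0.06) / 0.6012 = 0.3083 / 0.6012 = 0.5128

0.51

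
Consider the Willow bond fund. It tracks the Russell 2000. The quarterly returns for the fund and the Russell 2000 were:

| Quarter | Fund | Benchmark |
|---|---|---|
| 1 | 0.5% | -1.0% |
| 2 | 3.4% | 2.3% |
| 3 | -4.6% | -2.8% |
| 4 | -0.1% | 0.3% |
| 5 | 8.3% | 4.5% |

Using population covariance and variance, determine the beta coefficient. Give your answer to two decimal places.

r̄p = 1.5000%,  r̄m = 0.6600%
Cov = Σ(rp − r̄p)(rm − r̄m) / 5 = 10.5140
Var(rm) = Σ(rm − r̄m)² / 5 = 6.4584
β = Cov / Var = 10.5140 / 6.4584 = 1.6280

1.63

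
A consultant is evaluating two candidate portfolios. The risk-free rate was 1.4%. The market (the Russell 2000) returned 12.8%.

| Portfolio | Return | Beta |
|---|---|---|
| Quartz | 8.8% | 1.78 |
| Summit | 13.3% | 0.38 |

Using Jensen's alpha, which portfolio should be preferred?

Summit

Quartz: α = 8.8% − [1.4% + 1.78 × (12.8% − 1.4%)] = -12.892
Summit: α = 13.3% − [1.4% + 0.38 × (12.8% − 1.4%)] = 7.568
Highest: Summit (7.568).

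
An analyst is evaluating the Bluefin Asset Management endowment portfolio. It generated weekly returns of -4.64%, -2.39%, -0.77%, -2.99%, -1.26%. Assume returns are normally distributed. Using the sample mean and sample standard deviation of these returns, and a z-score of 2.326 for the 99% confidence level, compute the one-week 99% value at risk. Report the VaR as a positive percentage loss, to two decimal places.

r̄ = (-4.64 − 2.39 − 0.77 − 2.99 − 1.26) / 5 = -12.050 / 5 = -2.4100%
Sample σ = √[Σ(r − r̄)² / 4] = √[9.3218 / 4] = √2.3305 = 1.5266%
VaR = −(r̄ − z·σ) = −(-2.4100 − 2.326 × 1.5266) = −(-5.9609) = 5.9609%

5.96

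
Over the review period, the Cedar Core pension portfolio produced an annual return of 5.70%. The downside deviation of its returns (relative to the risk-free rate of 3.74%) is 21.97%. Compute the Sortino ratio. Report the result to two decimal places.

0.09

Sortino = (Rp − Rf) / σd = (5.70% − 3.74%) / 21.97% = 1.96% / 21.97% = 0.0892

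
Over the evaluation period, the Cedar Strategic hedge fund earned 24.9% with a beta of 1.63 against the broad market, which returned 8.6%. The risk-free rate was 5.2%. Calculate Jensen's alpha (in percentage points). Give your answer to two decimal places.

14.16

CAPM expected return = Rf + β(Rm − Rf) = 5.2% + 1.63 × (8.6% − 5.2%) = 5.2 + 1.63 × 3.40 = 10.7420%
Jensen's α = Rp − E[R] = 24.9% − 10.7420% = 14.1580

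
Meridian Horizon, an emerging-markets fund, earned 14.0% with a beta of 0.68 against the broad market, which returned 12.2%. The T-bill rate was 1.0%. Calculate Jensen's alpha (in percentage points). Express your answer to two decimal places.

5.38

CAPM expected return = Rf + β(Rm − Rf) = 1.0% + 0.68 × (12.2% − 1.0%) = 1 + 0.68 × 11.20 = 8.6160%
Jensen's α = Rp − E[R] = 14.0% − 8.6160% = 5.3840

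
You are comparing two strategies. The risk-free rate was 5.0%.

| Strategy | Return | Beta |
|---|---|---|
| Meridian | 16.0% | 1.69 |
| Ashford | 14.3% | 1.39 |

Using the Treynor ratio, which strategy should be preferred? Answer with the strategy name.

Ashford

Meridian: Treynor = (16.0% − 5.0%) / 1.69 = 6.509
Ashford: Treynor = (14.3% − 5.0%) / 1.39 = 6.691
Highest: Ashford (6.691).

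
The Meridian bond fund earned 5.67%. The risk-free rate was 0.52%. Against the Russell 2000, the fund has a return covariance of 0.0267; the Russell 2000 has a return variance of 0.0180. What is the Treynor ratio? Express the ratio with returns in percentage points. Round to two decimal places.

β = Cov / Var = 0.0267 / 0.0180 = 1.4833
Treynor = (Rp − Rf) / β = (5.67% − 0.52%) / 1.4833 = 5.15 / 1.4833 = 3.4720

3.47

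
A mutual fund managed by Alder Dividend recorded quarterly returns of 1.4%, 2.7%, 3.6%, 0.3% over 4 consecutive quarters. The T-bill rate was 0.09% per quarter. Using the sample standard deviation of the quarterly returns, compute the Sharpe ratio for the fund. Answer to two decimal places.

μ = (1.4 + 2.7 + 3.6 + 0.3) / 4 = 2.0000%
Σ(r − μ)² = (1.4 − 2.0000)² + (2.7 − 2.0000)² + (3.6 − 2.0000)² + … = 6.3000
sample σ = √(6.3000 / 3) = √2.1000 = 1.4491%
Sharpe = (μ − rf) / σ = (2.0000 − 0.09) / 1.4491 = 1.9100 / 1.4491 = 1.3181

1.32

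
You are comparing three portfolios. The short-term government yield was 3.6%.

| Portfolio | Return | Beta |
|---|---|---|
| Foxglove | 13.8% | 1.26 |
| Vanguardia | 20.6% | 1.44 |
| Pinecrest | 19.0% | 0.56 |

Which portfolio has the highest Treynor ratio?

Foxglove: Treynor = (13.8% − 3.6%) / 1.26 = 8.095
Vanguardia: Treynor = (20.6% − 3.6%) / 1.44 = 11.806
Pinecrest: Treynor = (19.0% − 3.6%) / 0.56 = 27.500
Highest: Pinecrest (27.500).

Pinecrest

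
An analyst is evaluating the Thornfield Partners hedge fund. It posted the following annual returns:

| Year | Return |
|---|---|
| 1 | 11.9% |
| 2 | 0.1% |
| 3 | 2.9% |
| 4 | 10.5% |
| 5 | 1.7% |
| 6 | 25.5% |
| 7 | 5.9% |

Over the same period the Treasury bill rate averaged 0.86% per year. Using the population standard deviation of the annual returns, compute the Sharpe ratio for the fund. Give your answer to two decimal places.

0.93

r̄ = (11.9 + 0.1 + 2.9 + 10.5 + 1.7 + 25.5 + 5.9) / 7 = 58.50 / 7 = 8.3571%
Σ(r − r̄)² = 459.3371; population σ = √(459.3371/7) = 8.1006%
Sharpe = (r̄ − rf) / σ = (8.3571 − 0.86) / 8.1006 = 7.4971 / 8.1006 = 0.9255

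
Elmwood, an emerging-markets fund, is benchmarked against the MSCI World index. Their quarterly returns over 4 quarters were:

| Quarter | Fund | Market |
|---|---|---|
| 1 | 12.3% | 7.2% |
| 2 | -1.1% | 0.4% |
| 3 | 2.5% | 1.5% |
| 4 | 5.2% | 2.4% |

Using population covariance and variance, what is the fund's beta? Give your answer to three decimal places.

1.856

r̄p = 4.7250%,  r̄m = 2.8750%
Cov = Σ(rp − r̄p)(rm − r̄m) / 4 = 12.5031
Var(rm) = Σ(rm − r̄m)² / 4 = 6.7369
β = Cov / Var = 12.5031 / 6.7369 = 1.8559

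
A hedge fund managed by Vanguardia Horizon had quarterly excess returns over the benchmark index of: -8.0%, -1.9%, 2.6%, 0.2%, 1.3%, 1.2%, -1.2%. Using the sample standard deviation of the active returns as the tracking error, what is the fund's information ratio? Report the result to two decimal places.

-0.24

r̄ = (-8 − 1.9 + 2.6 + 0.2 + 1.3 + 1.2 − 1.2) / 7 = -5.80 / 7 = -0.8286%
Sample std dev = √[74.1743 / 6] = 3.5160%
IR = r̄ / tracking error = -0.8286 / 3.5160 = -0.2357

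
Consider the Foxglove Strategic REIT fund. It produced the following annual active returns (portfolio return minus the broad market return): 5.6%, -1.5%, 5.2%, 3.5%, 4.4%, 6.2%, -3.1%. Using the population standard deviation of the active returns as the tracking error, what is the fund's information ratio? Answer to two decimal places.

r̄ = (5.6 − 1.5 + 5.2 + 3.5 + 4.4 + 6.2 − 3.1) / 7 = 2.9000%
Σ(r − r̄)² = (5.6 − 2.9000)² + (-1.5 − 2.9000)² + (5.2 − 2.9000)² + … = 81.4400
σ = √[81.4400 / 7] = 3.4109%
IR = r̄ / tracking error = 2.9000 / 3.4109 = 0.8502

0.85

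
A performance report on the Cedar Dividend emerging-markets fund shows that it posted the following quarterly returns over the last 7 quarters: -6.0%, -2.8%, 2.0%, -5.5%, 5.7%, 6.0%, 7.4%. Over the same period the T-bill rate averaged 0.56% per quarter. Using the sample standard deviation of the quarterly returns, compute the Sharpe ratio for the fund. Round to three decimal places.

μ = (-6 − 2.8 + 2 − 5.5 + 5.7 + 6 + 7.4) / 7 = 0.9714%
Sample std dev = √[194.7343 / 6] = 5.6970%
Sharpe = (μ − rf) / σ = (0.9714 − 0.56) / 5.6970 = 0.4114 / 5.6970 = 0.0722

0.072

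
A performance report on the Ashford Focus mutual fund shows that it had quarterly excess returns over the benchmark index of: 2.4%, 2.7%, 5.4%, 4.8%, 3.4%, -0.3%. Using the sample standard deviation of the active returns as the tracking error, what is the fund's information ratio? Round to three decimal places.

1.516

r̄ = (2.4 + 2.7 + 5.4 + 4.8 + 3.4 − 0.3) / 6 = 3.0667%
Σ(r − r̄)² = (2.4 − 3.0667)² + (2.7 − 3.0667)² + … = 20.4733
σ = √[20.4733 / 5] = 2.0235%
IR = r̄ / tracking error = 3.0667 / 2.0235 = 1.5155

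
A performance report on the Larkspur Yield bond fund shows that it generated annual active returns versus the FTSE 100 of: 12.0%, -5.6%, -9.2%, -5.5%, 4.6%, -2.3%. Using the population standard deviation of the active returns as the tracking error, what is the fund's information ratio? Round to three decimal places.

μ = (12 − 5.6 − 9.2 − 5.5 + 4.6 − 2.3) / 6 = -1.0000%
Σ(r − μ)² = 310.7000; population σ = √(310.7000/6) = 7.1961%
IR = μ / tracking error = -1.0000 / 7.1961 = -0.1390

-0.139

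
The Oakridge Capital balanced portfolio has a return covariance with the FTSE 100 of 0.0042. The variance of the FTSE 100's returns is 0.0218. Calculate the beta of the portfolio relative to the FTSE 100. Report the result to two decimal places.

0.19

β = Cov(Rp, Rm) / Var(Rm) = 0.0042 / 0.0218 = 0.1927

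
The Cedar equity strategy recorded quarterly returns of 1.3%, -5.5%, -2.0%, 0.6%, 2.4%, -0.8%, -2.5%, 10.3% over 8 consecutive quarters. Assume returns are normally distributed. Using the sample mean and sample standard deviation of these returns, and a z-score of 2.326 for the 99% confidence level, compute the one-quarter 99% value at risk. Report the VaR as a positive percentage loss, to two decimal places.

Mean return r̄ = 3.80 / 8 = 0.4750%
Σ(r − r̄)² = 153.2350; sample σ = √(153.2350/7) = 4.6788%
VaR = −(r̄ − z·σ) = −(0.4750 − 2.326 × 4.6788) = −(-10.4079) = 10.4079%

10.41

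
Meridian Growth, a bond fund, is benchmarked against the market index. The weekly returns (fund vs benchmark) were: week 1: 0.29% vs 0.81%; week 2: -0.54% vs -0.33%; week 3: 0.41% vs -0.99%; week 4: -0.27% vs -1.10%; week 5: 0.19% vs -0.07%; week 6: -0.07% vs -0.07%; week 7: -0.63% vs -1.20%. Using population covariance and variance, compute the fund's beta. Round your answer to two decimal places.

0.25

r̄p = -0.0886%,  r̄m = -0.4214%
Cov = Σ(rp − r̄p)(rm − r̄m) / 7 = 0.1129
Var(rm) = Σ(rm − r̄m)² / 7 = 0.4517
β = Cov / Var = 0.1129 / 0.4517 = 0.2499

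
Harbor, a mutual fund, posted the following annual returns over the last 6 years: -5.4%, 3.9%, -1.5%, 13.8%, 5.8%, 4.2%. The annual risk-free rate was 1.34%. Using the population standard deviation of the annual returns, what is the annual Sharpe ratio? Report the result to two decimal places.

0.35

Mean return r̄ = 20.80 / 6 = 3.4667%
Σ(r − r̄)² = (-5.4 − 3.4667)² + (3.9 − 3.4667)² + (-1.5 − 3.4667)² + … = 216.2333
population σ = √(216.2333 / 6) = √36.0389 = 6.0032%
Sharpe = (r̄ − rf) / σ = (3.4667 − 1.34) / 6.0032 = 2.1267 / 6.0032 = 0.3543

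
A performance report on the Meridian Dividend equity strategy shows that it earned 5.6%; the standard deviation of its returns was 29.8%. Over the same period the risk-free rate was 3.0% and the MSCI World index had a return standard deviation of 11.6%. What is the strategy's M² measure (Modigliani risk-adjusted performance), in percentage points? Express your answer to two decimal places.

4.01

Sharpe = (Rp − Rf) / σp = (5.6% − 3.0%) / 29.8% = 0.0872
M² = Rf + Sharpe × σm = 3.0% + 0.0872 × 11.6% = 4.0115%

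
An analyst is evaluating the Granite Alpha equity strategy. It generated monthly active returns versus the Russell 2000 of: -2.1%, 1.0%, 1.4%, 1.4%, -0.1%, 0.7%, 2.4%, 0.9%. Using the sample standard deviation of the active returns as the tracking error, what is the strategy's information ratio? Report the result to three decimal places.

μ = (-2.1 + 1 + 1.4 + 1.4 − 0.1 + 0.7 + 2.4 + 0.9) / 8 = 5.60 / 8 = 0.7000%
Σ(r − μ)² = (-2.1 − 0.7000)² + (1 − 0.7000)² + (1.4 − 0.7000)² + … = 12.4800
σ = √[12.4800 / 7] = 1.3352%
IR = μ / tracking error = 0.7000 / 1.3352 = 0.5243

0.524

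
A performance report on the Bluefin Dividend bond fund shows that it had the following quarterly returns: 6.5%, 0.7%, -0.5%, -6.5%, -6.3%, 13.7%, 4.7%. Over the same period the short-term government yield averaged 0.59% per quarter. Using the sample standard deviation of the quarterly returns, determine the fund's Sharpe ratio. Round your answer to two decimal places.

Mean return r̄ = 12.30 / 7 = 1.7571%
Σ(r − r̄)² = (6.5 − 1.7571)² + (0.7 − 1.7571)² + (-0.5 − 1.7571)² + … = 313.0971
sample σ = √(313.0971 / 6) = √52.1829 = 7.2238%
Sharpe = (r̄ − rf) / σ = (1.7571 − 0.59) / 7.2238 = 1.1671 / 7.2238 = 0.1616

0.16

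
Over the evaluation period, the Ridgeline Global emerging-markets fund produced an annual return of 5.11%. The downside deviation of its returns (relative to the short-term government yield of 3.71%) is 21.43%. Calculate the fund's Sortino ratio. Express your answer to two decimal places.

Sortino = (Rp − Rf) / σd = (5.11% − 3.71%) / 21.43% = 1.40% / 21.43% = 0.0653

0.07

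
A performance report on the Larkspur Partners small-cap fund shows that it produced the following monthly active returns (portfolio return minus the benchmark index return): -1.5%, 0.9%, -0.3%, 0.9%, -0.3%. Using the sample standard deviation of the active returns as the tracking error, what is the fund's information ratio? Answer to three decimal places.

r̄ = (-1.5 + 0.9 − 0.3 + 0.9 − 0.3) / 5 = -0.30 / 5 = -0.0600%
Sample σ = √[Σ(r − r̄)² / 4] = √[4.0320 / 4] = √1.0080 = 1.0040%
IR = r̄ / tracking error = -0.0600 / 1.0040 = -0.0598

-0.060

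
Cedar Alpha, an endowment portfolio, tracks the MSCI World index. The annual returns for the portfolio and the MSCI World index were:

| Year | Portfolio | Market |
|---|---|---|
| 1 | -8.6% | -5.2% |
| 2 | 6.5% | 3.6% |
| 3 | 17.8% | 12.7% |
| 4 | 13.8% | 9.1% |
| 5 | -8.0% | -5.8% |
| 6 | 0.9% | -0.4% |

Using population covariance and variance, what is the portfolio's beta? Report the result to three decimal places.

1.450

r̄p = 3.7333%,  r̄m = 2.3333%
Cov = Σ(rp − r̄p)(rm − r̄m) / 6 = 68.9222
Var(rm) = Σ(rm − r̄m)² / 6 = 47.5389
β = Cov / Var = 68.9222 / 47.5389 = 1.4498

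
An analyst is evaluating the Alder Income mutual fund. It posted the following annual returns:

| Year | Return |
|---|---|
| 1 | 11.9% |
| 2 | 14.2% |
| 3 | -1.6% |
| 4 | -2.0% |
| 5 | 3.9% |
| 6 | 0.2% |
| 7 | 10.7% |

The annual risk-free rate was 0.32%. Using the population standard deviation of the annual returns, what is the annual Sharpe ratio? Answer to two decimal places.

0.79

Mean return r̄ = 37.30 / 7 = 5.3286%
Σ(r − r̄)² = 280.7943; population σ = √(280.7943/7) = 6.3335%
Sharpe = (r̄ − rf) / σ = (5.3286 − 0.32) / 6.3335 = 5.0086 / 6.3335 = 0.7908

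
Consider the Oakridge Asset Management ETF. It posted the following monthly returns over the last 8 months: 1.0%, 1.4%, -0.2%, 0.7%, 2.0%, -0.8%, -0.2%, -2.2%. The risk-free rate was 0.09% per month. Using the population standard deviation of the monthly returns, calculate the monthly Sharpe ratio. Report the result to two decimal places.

0.10

μ = (1 + 1.4 − 0.2 + 0.7 + 2 − 0.8 − 0.2 − 2.2) / 8 = 1.70 / 8 = 0.2125%
Σ(r − μ)² = (1 − 0.2125)² + (1.4 − 0.2125)² + … = 12.6488
population σ = √(12.6488 / 8) = √1.5811 = 1.2574%
Sharpe = (μ − rf) / σ = (0.2125 − 0.09) / 1.2574 = 0.1225 / 1.2574 = 0.0974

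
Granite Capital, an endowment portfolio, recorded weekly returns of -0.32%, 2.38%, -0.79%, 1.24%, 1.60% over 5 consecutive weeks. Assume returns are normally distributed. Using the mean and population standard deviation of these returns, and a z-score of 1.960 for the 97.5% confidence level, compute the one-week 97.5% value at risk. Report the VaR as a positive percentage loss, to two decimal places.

Mean return r̄ = 4.110 / 5 = 0.8220%
Σ(r − r̄)² = 7.1101; population σ = √(7.1101/5) = 1.1925%
VaR = −(r̄ − z·σ) = −(0.8220 − 1.960 × 1.1925) = −(-1.5153) = 1.5153%

1.52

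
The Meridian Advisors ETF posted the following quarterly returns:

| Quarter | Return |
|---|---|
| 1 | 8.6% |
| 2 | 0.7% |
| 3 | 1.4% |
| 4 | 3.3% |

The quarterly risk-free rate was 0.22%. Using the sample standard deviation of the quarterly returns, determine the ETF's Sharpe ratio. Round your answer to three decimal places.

0.918

Mean return r̄ = 14.00 / 4 = 3.5000%
Σ(r − r̄)² = (8.6 − 3.5000)² + (0.7 − 3.5000)² + (1.4 − 3.5000)² + … = 38.3000
σ = √[38.3000 / 3] = 3.5730%
Sharpe = (r̄ − rf) / σ = (3.5000 − 0.22) / 3.5730 = 3.2800 / 3.5730 = 0.9180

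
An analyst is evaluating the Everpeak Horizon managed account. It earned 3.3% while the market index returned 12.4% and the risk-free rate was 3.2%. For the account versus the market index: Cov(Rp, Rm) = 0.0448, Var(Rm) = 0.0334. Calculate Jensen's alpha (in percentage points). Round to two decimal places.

-12.24

β = Cov / Var = 0.0448 / 0.0334 = 1.3413
E[R] = Rf + β(Rm − Rf) = 3.2% + 1.3413 × (12.4% − 3.2%) = 15.5400%
α = Rp − E[R] = 3.3% − 15.5400% = -12.2400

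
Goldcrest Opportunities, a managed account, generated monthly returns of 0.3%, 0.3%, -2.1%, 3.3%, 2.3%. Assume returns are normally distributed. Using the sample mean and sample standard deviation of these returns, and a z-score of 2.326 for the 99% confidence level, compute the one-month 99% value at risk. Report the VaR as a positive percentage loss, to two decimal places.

r̄ = (0.3 + 0.3 − 2.1 + 3.3 + 2.3) / 5 = 4.10 / 5 = 0.8200%
Sample σ = √[Σ(r − r̄)² / 4] = √[17.4080 / 4] = √4.3520 = 2.0861%
VaR = −(r̄ − z·σ) = −(0.8200 − 2.326 × 2.0861) = −(-4.0323) = 4.0323%

4.03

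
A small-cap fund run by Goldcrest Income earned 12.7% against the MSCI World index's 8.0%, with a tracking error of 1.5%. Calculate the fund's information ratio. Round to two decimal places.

3.13

IR = (Rp − Rb) / TE = (12.7% − 8.0%) / 1.5% = 4.70% / 1.5% = 3.1333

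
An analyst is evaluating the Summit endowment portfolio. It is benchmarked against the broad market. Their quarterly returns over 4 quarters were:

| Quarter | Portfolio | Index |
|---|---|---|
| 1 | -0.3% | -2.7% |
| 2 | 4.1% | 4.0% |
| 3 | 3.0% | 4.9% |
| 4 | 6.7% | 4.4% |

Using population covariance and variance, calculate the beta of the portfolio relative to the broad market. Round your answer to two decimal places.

0.66

r̄p = 3.3750%,  r̄m = 2.6500%
Cov = Σ(rp − r̄p)(rm − r̄m) / 4 = 6.4038
Var(rm) = Σ(rm − r̄m)² / 4 = 9.6425
β = Cov / Var = 6.4038 / 9.6425 = 0.6641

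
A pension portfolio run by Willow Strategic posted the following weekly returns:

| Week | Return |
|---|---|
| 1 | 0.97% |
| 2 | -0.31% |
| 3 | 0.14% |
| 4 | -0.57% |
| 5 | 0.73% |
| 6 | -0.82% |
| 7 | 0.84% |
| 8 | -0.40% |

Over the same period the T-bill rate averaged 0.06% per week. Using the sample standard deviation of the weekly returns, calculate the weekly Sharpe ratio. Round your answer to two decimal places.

0.02

μ = (0.97 − 0.31 + 0.14 − 0.57 + 0.73 − 0.82 + 0.84 − 0.4) / 8 = 0.580 / 8 = 0.0725%
Sample σ = √[Σ(r − μ)² / 7] = √[3.4104 / 7] = √0.4872 = 0.6980%
Sharpe = (μ − rf) / σ = (0.0725 − 0.06) / 0.6980 = 0.0125 / 0.6980 = 0.0179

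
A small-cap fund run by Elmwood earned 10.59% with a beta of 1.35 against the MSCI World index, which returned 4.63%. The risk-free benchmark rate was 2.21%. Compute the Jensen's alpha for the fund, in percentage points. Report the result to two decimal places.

5.11

CAPM expected return = Rf + β(Rm − Rf) = 2.21% + 1.35 × (4.63% − 2.21%) = 2.21 + 1.35 × 2.42 = 5.4770%
Jensen's α = Rp − E[R] = 10.59% − 5.4770% = 5.1130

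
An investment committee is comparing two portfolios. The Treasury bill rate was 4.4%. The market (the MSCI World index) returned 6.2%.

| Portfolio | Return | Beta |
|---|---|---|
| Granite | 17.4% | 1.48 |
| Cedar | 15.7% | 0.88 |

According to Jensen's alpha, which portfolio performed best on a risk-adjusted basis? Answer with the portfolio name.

Granite: α = 17.4% − [4.4% + 1.48 × (6.2% − 4.4%)] = 10.336
Cedar: α = 15.7% − [4.4% + 0.88 × (6.2% − 4.4%)] = 9.716
Highest: Granite (10.336).

Granite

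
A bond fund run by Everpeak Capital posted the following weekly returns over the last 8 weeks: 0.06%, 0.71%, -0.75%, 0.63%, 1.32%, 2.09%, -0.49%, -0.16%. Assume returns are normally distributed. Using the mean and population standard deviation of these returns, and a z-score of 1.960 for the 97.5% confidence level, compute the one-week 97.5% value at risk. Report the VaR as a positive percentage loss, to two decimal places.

r̄ = (0.06 + 0.71 − 0.75 + 0.63 + 1.32 + 2.09 − 0.49 − 0.16) / 8 = 0.4263%
Population std dev = √[6.3898 / 8] = 0.8937%
VaR = −(r̄ − z·σ) = −(0.4263 − 1.960 × 0.8937) = −(-1.3254) = 1.3254%

1.33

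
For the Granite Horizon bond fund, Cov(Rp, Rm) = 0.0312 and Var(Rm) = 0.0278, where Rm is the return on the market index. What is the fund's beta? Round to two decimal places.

β = Cov(Rp, Rm) / Var(Rm) = 0.0312 / 0.0278 = 1.1223

1.12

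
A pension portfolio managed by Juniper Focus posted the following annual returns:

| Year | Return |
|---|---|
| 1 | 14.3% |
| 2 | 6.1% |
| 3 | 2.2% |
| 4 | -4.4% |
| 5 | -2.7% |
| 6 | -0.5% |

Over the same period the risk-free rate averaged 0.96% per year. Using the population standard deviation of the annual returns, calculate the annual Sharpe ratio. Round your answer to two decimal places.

Mean return r̄ = 15.00 / 6 = 2.5000%
Population std dev = √[235.9400 / 6] = 6.2708%
Sharpe = (r̄ − rf) / σ = (2.5000 − 0.96) / 6.2708 = 1.5400 / 6.2708 = 0.2456

0.25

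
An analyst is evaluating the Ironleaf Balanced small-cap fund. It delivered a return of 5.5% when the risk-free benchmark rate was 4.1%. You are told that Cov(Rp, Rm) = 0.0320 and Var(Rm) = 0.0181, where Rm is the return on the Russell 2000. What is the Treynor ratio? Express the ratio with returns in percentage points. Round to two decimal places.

β = Cov / Var = 0.0320 / 0.0181 = 1.7680
Treynor = (Rp − Rf) / β = (5.5% − 4.1%) / 1.7680 = 1.40 / 1.7680 = 0.7919

0.79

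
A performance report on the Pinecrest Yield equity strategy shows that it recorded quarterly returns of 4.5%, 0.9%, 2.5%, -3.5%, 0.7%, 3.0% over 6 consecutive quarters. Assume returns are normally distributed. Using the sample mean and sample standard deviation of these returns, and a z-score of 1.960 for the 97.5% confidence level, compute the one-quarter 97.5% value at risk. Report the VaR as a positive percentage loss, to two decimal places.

4.06

μ = (4.5 + 0.9 + 2.5 − 3.5 + 0.7 + 3) / 6 = 1.3500%
Sample σ = √[Σ(r − μ)² / 5] = √[38.1150 / 5] = √7.6230 = 2.7610%
VaR = −(μ − z·σ) = −(1.3500 − 1.960 × 2.7610) = −(-4.0616) = 4.0616%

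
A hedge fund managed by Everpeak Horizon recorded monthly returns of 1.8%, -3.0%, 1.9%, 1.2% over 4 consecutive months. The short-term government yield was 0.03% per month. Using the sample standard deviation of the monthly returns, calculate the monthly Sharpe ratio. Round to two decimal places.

0.19

r̄ = (1.8 − 3 + 1.9 + 1.2) / 4 = 0.4750%
Sample std dev = √[16.3875 / 3] = 2.3372%
Sharpe = (r̄ − rf) / σ = (0.4750 − 0.03) / 2.3372 = 0.4450 / 2.3372 = 0.1904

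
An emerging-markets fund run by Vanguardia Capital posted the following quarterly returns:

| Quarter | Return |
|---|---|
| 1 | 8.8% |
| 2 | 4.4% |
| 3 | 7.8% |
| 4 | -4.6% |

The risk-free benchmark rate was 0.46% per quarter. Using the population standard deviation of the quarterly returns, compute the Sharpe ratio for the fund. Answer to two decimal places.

0.69

r̄ = (8.8 + 4.4 + 7.8 − 4.6) / 4 = 4.1000%
Population σ = √[Σ(r − r̄)² / 4] = √[111.5600 / 4] = √27.8900 = 5.2811%
Sharpe = (r̄ − rf) / σ = (4.1000 − 0.46) / 5.2811 = 3.6400 / 5.2811 = 0.6893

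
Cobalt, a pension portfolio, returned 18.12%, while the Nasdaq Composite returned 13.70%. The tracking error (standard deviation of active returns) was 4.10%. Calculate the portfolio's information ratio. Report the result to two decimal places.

1.08

IR = (Rp − Rb) / TE = (18.12% − 13.70%) / 4.10% = 4.42% / 4.10% = 1.0780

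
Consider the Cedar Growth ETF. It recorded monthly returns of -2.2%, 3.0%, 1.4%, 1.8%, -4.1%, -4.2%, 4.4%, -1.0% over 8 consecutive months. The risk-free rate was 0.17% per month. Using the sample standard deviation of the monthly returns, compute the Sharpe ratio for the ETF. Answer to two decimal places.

r̄ = (-2.2 + 3 + 1.4 + 1.8 − 4.1 − 4.2 + 4.4 − 1) / 8 = -0.90 / 8 = -0.1125%
Sample std dev = √[73.7488 / 7] = 3.2459%
Sharpe = (r̄ − rf) / σ = (-0.1125 − 0.17) / 3.2459 = -0.2825 / 3.2459 = -0.0870

-0.09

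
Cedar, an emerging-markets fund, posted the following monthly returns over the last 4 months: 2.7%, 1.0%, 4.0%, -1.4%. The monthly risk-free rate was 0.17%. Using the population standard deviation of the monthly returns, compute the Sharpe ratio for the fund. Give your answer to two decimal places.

r̄ = (2.7 + 1 + 4 − 1.4) / 4 = 1.5750%
Σ(r − r̄)² = (2.7 − 1.5750)² + (1 − 1.5750)² + … = 16.3275
σ = √[16.3275 / 4] = 2.0204%
Sharpe = (r̄ − rf) / σ = (1.5750 − 0.17) / 2.0204 = 1.4050 / 2.0204 = 0.6954

0.70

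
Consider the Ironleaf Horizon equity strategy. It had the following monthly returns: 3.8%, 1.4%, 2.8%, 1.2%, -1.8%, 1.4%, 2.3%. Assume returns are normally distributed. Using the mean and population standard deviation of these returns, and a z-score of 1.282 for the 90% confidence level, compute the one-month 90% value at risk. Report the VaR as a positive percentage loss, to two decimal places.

Mean return μ = 11.10 / 7 = 1.5857%
Σ(r − μ)² = (3.8 − 1.5857)² + (1.4 − 1.5857)² + … = 18.5686
population σ = √(18.5686 / 7) = √2.6527 = 1.6287%
VaR = −(μ − z·σ) = −(1.5857 − 1.282 × 1.6287) = −(-0.5023) = 0.5023%

0.50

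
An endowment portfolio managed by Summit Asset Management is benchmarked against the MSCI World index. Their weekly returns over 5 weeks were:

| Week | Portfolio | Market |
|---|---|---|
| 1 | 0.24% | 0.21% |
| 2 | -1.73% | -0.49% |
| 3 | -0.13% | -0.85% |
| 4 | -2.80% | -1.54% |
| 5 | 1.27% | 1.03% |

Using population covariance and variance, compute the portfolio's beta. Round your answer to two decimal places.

1.43

r̄p = -0.6300%,  r̄m = -0.3280%
Cov = Σ(rp − r̄p)(rm − r̄m) / 5 = 1.1191
Var(rm) = Σ(rm − r̄m)² / 5 = 0.7803
β = Cov / Var = 1.1191 / 0.7803 = 1.4342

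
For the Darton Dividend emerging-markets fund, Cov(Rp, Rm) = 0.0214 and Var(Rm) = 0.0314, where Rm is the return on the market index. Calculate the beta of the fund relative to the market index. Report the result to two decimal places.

β = Cov(Rp, Rm) / Var(Rm) = 0.0214 / 0.0314 = 0.6815

0.68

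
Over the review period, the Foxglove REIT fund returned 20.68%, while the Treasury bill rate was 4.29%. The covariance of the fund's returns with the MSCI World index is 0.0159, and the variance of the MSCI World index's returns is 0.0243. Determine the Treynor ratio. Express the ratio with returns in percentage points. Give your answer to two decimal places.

25.05

β = Cov / Var = 0.0159 / 0.0243 = 0.6543
Treynor = (Rp − Rf) / β = (20.68% − 4.29%) / 0.6543 = 16.39 / 0.6543 = 25.0497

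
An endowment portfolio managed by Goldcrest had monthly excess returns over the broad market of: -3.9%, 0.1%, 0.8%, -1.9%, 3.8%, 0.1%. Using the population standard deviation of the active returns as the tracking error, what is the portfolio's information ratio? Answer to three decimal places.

μ = (-3.9 + 0.1 + 0.8 − 1.9 + 3.8 + 0.1) / 6 = -0.1667%
Population σ = √[Σ(r − μ)² / 6] = √[33.7533 / 6] = √5.6256 = 2.3718%
IR = μ / tracking error = -0.1667 / 2.3718 = -0.0703

-0.070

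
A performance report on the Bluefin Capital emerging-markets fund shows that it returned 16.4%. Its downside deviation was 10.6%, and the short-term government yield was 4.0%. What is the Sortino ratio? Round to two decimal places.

1.17

Sortino = (Rp − Rf) / σd = (16.4% − 4.0%) / 10.6% = 12.40% / 10.6% = 1.1698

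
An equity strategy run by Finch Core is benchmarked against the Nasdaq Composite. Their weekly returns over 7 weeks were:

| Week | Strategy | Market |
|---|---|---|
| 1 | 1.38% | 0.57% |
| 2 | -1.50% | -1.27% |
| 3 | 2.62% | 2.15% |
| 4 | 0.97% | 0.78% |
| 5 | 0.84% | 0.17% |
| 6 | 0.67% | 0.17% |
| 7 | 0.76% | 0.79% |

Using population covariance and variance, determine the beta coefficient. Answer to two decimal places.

r̄p = 0.8200%,  r̄m = 0.4800%
Cov = Σ(rp − r̄p)(rm − r̄m) / 7 = 1.0262
Var(rm) = Σ(rm − r̄m)² / 7 = 0.8911
β = Cov / Var = 1.0262 / 0.8911 = 1.1516

1.15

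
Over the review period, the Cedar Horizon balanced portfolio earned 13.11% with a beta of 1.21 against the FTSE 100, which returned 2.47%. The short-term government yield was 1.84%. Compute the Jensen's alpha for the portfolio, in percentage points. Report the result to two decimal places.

CAPM expected return = Rf + β(Rm − Rf) = 1.84% + 1.21 × (2.47% − 1.84%) = 1.84 + 1.21 × 0.63 = 2.6023%
Jensen's α = Rp − E[R] = 13.11% − 2.6023% = 10.5077

10.51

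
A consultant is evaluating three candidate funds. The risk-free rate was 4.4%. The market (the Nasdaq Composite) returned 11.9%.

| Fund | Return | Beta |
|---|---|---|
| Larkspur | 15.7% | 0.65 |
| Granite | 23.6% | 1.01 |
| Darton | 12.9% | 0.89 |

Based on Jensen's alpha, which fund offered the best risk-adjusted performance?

Granite

Larkspur: α = 15.7% − [4.4% + 0.65 × (11.9% − 4.4%)] = 6.425
Granite: α = 23.6% − [4.4% + 1.01 × (11.9% − 4.4%)] = 11.625
Darton: α = 12.9% − [4.4% + 0.89 × (11.9% − 4.4%)] = 1.825
Highest: Granite (11.625).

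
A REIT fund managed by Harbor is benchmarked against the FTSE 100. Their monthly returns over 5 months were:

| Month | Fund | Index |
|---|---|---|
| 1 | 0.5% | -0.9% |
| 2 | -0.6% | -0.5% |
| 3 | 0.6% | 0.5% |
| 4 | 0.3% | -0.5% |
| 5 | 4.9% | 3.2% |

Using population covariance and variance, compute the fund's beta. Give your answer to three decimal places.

1.222

r̄p = 1.1400%,  r̄m = 0.3600%
Cov = Σ(rp − r̄p)(rm − r̄m) / 5 = 2.7256
Var(rm) = Σ(rm − r̄m)² / 5 = 2.2304
β = Cov / Var = 2.7256 / 2.2304 = 1.2220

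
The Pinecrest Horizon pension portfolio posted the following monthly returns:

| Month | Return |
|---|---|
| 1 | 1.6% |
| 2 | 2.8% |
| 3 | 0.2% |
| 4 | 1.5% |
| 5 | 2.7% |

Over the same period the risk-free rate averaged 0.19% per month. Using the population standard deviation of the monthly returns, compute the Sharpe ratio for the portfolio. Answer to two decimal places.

1.66

μ = (1.6 + 2.8 + 0.2 + 1.5 + 2.7) / 5 = 1.7600%
Σ(r − μ)² = (1.6 − 1.7600)² + (2.8 − 1.7600)² + … = 4.4920
σ = √[4.4920 / 5] = 0.9478%
Sharpe = (μ − rf) / σ = (1.7600 − 0.19) / 0.9478 = 1.5700 / 0.9478 = 1.6565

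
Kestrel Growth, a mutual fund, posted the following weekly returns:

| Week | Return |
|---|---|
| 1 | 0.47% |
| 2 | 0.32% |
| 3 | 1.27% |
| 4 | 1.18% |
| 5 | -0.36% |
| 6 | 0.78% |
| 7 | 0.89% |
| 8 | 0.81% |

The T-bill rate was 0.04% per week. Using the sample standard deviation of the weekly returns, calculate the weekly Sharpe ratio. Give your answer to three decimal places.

1.202

r̄ = (0.47 + 0.32 + 1.27 + 1.18 − 0.36 + 0.78 + 0.89 + 0.81) / 8 = 5.360 / 8 = 0.6700%
Sample σ = √[Σ(r − r̄)² / 7] = √[1.9236 / 7] = √0.2748 = 0.5242%
Sharpe = (r̄ − rf) / σ = (0.6700 − 0.04) / 0.5242 = 0.6300 / 0.5242 = 1.2018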